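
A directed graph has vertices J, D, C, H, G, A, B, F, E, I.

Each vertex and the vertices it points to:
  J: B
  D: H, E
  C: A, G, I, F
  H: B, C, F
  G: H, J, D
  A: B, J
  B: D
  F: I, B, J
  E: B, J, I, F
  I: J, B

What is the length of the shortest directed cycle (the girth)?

3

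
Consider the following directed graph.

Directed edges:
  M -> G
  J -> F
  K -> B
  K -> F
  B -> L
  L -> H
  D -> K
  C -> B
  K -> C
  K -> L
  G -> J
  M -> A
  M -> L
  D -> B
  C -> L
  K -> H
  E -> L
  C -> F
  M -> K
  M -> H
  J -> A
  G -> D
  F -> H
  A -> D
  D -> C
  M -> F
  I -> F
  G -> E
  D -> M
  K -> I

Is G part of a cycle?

G is on a cycle iff G can reach itself via ≥1 edge.
G → D → M → G — yes.

Yes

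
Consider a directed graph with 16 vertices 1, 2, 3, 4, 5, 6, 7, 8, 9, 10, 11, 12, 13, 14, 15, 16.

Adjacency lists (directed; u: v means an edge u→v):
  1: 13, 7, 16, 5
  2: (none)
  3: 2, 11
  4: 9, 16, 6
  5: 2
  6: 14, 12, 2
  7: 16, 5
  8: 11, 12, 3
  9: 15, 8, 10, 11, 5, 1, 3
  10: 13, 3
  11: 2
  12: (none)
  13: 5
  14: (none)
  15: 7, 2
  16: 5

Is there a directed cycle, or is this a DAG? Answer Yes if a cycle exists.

No

DFS with white/gray/black marking, starting from 7:
7 gray
  16 gray
    5 gray
      2 gray
      2 black
    5 black
  16 black
  7→5: 5 black — skip
7 black
1 gray
  13 gray
    13→5: 5 black — skip
  13 black
  1→7: 7 black — skip
  1→16: 16 black — skip
  1→5: 5 black — skip
1 black
3 gray
  3→2: 2 black — skip
  11 gray
    11→2: 2 black — skip
  11 black
3 black
4 gray
  9 gray
    15 gray
      15→7: 7 black — skip
      15→2: 2 black — skip
    15 black
    8 gray
      8→11: 11 black — skip
      12 gray
      12 black
      8→3: 3 black — skip
    8 black
    10 gray
      10→13: 13 black — skip
      10→3: 3 black — skip
    10 black
    9→11: 11 black — skip
    9→5: 5 black — skip
    9→1: 1 black — skip
    9→3: 3 black — skip
  9 black
  4→16: 16 black — skip
  6 gray
    14 gray
    14 black
    6→12: 12 black — skip
    6→2: 2 black — skip
  6 black
4 black
Every edge goes to a white or black vertex — no back edge, so the graph is acyclic.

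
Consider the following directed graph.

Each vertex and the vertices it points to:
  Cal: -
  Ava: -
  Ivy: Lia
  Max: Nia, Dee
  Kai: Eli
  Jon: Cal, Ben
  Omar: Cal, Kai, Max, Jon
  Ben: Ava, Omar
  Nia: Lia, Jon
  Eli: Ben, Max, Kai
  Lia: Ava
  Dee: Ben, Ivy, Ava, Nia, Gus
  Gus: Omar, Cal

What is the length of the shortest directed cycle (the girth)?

2

For each vertex v, BFS finds the shortest path from v back to v.
The shortest such closed walk is Eli → Kai → Eli, length 2.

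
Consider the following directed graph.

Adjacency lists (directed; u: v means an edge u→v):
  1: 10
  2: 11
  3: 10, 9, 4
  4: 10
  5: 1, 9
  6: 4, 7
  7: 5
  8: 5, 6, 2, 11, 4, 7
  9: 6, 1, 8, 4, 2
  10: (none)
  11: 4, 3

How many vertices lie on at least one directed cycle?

A vertex is on a directed cycle iff it belongs to a strongly connected component of size ≥ 2 (or has a self-loop).
The vertices on cycles are {2, 3, 5, 6, 7, 8, 9, 11} — 8 in total.

8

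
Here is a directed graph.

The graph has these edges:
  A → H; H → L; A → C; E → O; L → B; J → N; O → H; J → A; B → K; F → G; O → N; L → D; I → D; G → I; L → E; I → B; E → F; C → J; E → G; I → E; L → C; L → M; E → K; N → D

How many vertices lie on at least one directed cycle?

10

A vertex is on a directed cycle iff it belongs to a strongly connected component of size ≥ 2 (or has a self-loop).
The vertices on cycles are {A, C, E, F, G, H, I, J, L, O} — 10 in total.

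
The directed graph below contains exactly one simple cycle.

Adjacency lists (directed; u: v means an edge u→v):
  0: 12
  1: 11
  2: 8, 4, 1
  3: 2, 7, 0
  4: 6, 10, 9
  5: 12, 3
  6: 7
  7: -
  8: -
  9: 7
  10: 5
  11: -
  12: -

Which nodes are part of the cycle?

DFS with gray/black marking from 3:
3 gray
  2 gray
    8 gray
    8 black
    4 gray
      6 gray
        7 gray
        7 black
      6 black
      10 gray
        5 gray
          12 gray
          12 black
          5→3: 3 is gray → back edge
Back edge closes the cycle 3 → 2 → 4 → 10 → 5 → 3; its vertices are {2, 3, 4, 5, 10}.

2, 3, 4, 5, 10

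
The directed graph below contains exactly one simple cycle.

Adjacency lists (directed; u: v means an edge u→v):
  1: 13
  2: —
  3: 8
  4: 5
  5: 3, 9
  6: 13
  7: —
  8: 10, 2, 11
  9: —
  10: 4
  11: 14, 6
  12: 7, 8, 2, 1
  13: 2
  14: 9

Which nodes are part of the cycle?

DFS with gray/black marking from 8:
8 gray
  10 gray
    4 gray
      5 gray
        3 gray
          3→8: 8 is gray → back edge
Back edge closes the cycle 8 → 10 → 4 → 5 → 3 → 8; its vertices are {3, 4, 5, 8, 10}.

3, 4, 5, 8, 10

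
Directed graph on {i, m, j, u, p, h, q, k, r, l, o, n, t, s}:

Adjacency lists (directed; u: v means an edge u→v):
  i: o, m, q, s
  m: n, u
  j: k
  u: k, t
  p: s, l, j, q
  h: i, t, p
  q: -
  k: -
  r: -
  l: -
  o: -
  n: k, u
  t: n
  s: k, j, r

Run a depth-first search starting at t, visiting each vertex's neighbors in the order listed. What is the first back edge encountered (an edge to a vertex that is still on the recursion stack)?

DFS from t (visiting each vertex's neighbors in the order listed); mark gray on enter, black on exit:
t gray
  n gray
    k gray
    k black
    u gray
      u→k: k black — skip
      u→t: t is gray → back edge
First back edge: u → t.

u→t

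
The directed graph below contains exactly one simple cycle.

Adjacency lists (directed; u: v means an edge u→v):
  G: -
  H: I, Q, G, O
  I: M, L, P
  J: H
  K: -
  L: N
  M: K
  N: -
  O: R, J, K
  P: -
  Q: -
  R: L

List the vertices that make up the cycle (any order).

H, J, O

DFS with gray/black marking from H:
H gray
  I gray
    M gray
      K gray
      K black
    M black
    L gray
      N gray
      N black
    L black
    P gray
    P black
  I black
  Q gray
  Q black
  G gray
  G black
  O gray
    R gray
      R→L: L black — skip
    R black
    J gray
      J→H: H is gray → back edge
Back edge closes the cycle H → O → J → H; its vertices are {H, J, O}.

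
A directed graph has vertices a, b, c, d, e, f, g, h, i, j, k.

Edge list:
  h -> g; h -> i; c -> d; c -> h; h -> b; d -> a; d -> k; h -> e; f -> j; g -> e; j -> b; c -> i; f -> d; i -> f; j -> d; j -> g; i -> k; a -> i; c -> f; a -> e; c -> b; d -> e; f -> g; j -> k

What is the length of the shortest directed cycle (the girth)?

4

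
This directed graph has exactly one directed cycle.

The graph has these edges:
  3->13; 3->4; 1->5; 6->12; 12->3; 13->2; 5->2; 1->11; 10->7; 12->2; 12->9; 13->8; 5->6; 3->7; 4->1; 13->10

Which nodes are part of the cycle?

DFS with gray/black marking from 3:
3 gray
  7 gray
  7 black
  4 gray
    1 gray
      11 gray
      11 black
      5 gray
        6 gray
          12 gray
            12→3: 3 is gray → back edge
Back edge closes the cycle 3 → 4 → 1 → 5 → 6 → 12 → 3; its vertices are {1, 3, 4, 5, 6, 12}.

1, 3, 4, 5, 6, 12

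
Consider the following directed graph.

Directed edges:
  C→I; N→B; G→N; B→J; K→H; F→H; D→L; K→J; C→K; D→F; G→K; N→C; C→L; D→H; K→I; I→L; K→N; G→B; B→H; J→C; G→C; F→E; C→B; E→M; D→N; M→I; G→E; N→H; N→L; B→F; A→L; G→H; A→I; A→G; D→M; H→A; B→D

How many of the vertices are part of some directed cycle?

10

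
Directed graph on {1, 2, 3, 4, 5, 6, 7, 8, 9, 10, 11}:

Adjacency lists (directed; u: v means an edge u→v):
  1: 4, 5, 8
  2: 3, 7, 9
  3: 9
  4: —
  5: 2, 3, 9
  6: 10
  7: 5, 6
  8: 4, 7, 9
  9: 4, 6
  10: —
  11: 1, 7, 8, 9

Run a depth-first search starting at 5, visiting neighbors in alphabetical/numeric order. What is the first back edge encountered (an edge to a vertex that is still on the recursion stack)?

7→5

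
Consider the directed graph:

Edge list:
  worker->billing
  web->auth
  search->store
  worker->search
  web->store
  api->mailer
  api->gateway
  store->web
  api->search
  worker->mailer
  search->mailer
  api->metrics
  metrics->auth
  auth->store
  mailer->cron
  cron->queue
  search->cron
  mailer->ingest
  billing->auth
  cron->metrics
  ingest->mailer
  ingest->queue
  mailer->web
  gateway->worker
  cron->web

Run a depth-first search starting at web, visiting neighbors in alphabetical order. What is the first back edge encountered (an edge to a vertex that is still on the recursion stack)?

DFS from web (visiting neighbors in alphabetical order); mark gray on enter, black on exit:
web gray
  auth gray
    store gray
      store→web: web is gray → back edge
First back edge: store → web.

store->web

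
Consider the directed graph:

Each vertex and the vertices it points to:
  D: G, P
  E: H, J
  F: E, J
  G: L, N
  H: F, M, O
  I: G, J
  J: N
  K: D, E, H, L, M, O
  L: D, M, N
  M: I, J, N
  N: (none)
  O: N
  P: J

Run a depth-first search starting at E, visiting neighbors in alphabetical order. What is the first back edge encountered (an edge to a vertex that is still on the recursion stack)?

DFS from E (visiting neighbors in alphabetical order); mark gray on enter, black on exit:
E gray
  H gray
    F gray
      F→E: E is gray → back edge
First back edge: F → E.

F->E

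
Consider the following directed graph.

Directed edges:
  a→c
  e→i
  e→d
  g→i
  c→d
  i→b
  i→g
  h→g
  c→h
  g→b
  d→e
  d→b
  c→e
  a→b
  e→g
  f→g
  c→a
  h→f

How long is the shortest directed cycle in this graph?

2

For each vertex v, BFS finds the shortest path from v back to v.
The shortest such closed walk is c → a → c, length 2.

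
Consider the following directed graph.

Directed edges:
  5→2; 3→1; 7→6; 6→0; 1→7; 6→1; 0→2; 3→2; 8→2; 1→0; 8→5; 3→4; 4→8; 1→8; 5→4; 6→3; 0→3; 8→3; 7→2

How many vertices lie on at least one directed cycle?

8

A vertex is on a directed cycle iff it belongs to a strongly connected component of size ≥ 2 (or has a self-loop).
The vertices on cycles are {0, 1, 3, 4, 5, 6, 7, 8} — 8 in total.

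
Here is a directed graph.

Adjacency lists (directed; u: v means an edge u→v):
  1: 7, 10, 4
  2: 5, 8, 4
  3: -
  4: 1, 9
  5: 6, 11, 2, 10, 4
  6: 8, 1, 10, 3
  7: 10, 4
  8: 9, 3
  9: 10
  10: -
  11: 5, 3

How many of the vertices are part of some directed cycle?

6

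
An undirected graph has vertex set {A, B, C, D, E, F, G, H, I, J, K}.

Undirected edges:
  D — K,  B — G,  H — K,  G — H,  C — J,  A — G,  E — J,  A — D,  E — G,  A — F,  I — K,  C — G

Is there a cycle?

Yes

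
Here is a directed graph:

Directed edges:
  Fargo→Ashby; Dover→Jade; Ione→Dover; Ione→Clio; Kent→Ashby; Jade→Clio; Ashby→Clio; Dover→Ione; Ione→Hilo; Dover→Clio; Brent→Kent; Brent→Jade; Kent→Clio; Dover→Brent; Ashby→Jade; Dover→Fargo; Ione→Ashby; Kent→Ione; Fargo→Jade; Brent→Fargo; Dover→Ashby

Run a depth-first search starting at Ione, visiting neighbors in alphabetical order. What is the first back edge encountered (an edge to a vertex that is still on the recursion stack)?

Kent→Ione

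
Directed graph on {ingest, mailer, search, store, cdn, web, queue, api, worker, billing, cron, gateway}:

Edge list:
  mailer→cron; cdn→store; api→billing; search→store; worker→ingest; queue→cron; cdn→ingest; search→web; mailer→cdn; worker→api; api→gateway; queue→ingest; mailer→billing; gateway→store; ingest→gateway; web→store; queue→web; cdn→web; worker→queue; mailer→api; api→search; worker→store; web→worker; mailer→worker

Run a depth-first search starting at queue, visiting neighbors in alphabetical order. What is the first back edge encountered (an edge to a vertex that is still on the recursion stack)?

DFS from queue (visiting neighbors in alphabetical order); mark gray on enter, black on exit:
queue gray
  cron gray
  cron black
  ingest gray
    gateway gray
      store gray
      store black
    gateway black
  ingest black
  web gray
    web→store: store black — skip
    worker gray
      api gray
        billing gray
        billing black
        api→gateway: gateway black — skip
        search gray
          search→store: store black — skip
          search→web: web is gray → back edge
First back edge: search → web.

search->web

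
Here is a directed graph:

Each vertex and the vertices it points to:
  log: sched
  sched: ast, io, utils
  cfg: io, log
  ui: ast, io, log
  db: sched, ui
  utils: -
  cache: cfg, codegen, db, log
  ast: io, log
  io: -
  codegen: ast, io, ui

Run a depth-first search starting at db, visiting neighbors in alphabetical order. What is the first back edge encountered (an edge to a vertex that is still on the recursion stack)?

DFS from db (visiting neighbors in alphabetical order); mark gray on enter, black on exit:
db gray
  sched gray
    ast gray
      io gray
      io black
      log gray
        log→sched: sched is gray → back edge
First back edge: log → sched.

log->sched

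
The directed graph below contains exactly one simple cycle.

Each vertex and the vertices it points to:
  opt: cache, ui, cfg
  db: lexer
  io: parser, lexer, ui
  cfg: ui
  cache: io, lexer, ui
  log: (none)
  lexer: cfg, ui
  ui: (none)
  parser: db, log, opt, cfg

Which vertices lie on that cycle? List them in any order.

io, opt, cache, parser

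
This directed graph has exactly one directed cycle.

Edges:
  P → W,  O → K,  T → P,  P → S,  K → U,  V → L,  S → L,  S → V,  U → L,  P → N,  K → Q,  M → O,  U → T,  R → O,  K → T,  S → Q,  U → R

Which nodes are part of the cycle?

K, O, R, U

DFS with gray/black marking from O:
O gray
  K gray
    Q gray
    Q black
    T gray
      P gray
        S gray
          S→Q: Q black — skip
          V gray
            L gray
            L black
          V black
          S→L: L black — skip
        S black
        W gray
        W black
        N gray
        N black
      P black
    T black
    U gray
      U→T: T black — skip
      U→L: L black — skip
      R gray
        R→O: O is gray → back edge
Back edge closes the cycle O → K → U → R → O; its vertices are {K, O, R, U}.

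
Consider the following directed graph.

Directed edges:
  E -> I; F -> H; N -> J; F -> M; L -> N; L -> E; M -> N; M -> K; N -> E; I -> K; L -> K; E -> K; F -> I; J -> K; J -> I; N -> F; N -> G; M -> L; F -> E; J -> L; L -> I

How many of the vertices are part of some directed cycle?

A vertex is on a directed cycle iff it belongs to a strongly connected component of size ≥ 2 (or has a self-loop).
The vertices on cycles are {F, J, L, M, N} — 5 in total.

5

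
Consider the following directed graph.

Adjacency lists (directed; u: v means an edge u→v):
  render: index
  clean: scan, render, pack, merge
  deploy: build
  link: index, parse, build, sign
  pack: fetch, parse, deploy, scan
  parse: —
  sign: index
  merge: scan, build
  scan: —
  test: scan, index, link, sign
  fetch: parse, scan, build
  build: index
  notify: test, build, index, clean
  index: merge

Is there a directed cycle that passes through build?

build is on a cycle iff build can reach itself via ≥1 edge.
build → index → merge → build — yes.

Yes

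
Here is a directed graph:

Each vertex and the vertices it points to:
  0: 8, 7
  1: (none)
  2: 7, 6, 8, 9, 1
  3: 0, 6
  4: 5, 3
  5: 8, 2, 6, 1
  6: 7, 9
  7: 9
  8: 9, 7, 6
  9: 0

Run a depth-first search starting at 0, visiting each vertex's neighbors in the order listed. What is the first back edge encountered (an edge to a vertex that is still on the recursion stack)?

DFS from 0 (visiting each vertex's neighbors in the order listed); mark gray on enter, black on exit:
0 gray
  8 gray
    9 gray
      9→0: 0 is gray → back edge
First back edge: 9 → 0.

9→0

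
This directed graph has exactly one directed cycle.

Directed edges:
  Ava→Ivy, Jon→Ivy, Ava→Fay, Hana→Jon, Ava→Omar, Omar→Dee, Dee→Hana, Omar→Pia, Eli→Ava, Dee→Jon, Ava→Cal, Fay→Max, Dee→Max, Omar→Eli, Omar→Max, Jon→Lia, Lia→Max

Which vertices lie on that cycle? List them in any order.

Ava, Eli, Omar

DFS with gray/black marking from Ava:
Ava gray
  Cal gray
  Cal black
  Omar gray
    Dee gray
      Max gray
      Max black
      Jon gray
        Lia gray
          Lia→Max: Max black — skip
        Lia black
        Ivy gray
        Ivy black
      Jon black
      Hana gray
        Hana→Jon: Jon black — skip
      Hana black
    Dee black
    Pia gray
    Pia black
    Omar→Max: Max black — skip
    Eli gray
      Eli→Ava: Ava is gray → back edge
Back edge closes the cycle Ava → Omar → Eli → Ava; its vertices are {Ava, Eli, Omar}.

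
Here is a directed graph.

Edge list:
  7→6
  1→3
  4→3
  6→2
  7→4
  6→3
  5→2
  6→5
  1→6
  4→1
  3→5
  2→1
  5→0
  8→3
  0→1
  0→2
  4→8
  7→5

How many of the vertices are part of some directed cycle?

A vertex is on a directed cycle iff it belongs to a strongly connected component of size ≥ 2 (or has a self-loop).
The vertices on cycles are {0, 1, 2, 3, 5, 6} — 6 in total.

6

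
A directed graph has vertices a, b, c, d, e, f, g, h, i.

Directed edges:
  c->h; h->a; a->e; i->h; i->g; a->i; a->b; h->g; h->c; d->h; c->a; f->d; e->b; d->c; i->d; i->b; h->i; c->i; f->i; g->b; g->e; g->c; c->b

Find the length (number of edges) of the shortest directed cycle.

2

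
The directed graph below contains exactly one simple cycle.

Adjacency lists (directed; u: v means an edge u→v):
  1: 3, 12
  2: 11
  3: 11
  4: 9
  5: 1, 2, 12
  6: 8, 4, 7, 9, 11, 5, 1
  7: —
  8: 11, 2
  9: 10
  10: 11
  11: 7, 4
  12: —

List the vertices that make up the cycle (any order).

DFS with gray/black marking from 4:
4 gray
  9 gray
    10 gray
      11 gray
        7 gray
        7 black
        11→4: 4 is gray → back edge
Back edge closes the cycle 4 → 9 → 10 → 11 → 4; its vertices are {4, 9, 10, 11}.

4, 9, 10, 11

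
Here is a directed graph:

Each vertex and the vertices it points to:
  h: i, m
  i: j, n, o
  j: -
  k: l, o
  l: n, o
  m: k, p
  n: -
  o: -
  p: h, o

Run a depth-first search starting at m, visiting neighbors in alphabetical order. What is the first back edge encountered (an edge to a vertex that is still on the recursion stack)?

h→m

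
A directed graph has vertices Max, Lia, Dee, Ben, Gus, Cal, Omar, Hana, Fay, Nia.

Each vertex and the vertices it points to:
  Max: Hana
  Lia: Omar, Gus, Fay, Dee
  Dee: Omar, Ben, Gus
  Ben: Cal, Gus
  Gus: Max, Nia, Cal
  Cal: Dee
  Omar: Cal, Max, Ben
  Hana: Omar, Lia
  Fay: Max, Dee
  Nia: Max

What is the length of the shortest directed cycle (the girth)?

For each vertex v, BFS finds the shortest path from v back to v.
The shortest such closed walk is Hana → Omar → Max → Hana, length 3.

3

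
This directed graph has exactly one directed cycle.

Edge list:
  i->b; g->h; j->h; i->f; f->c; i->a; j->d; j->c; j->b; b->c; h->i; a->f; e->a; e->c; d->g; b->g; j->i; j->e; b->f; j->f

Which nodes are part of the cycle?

b, g, h, i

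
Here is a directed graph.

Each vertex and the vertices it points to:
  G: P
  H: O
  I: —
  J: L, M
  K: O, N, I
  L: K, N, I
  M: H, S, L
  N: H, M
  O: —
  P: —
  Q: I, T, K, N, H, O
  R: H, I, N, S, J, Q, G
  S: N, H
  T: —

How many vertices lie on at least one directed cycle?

5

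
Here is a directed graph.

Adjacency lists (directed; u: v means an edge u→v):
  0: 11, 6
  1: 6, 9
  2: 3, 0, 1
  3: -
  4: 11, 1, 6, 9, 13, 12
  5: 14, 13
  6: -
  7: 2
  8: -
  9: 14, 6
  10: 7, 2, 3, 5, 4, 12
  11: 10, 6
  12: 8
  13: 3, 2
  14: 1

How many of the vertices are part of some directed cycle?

11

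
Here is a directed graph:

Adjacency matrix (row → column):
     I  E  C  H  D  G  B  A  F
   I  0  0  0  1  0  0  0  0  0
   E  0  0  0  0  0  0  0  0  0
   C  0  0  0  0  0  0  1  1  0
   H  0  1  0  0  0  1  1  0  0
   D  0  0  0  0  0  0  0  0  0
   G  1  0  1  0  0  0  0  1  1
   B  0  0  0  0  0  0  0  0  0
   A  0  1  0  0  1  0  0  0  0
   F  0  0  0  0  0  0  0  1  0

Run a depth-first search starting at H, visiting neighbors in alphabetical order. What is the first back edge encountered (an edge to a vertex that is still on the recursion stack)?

I->H

DFS from H (visiting neighbors in alphabetical order); mark gray on enter, black on exit:
H gray
  B gray
  B black
  E gray
  E black
  G gray
    A gray
      D gray
      D black
      A→E: E black — skip
    A black
    C gray
      C→A: A black — skip
      C→B: B black — skip
    C black
    F gray
      F→A: A black — skip
    F black
    I gray
      I→H: H is gray → back edge
First back edge: I → H.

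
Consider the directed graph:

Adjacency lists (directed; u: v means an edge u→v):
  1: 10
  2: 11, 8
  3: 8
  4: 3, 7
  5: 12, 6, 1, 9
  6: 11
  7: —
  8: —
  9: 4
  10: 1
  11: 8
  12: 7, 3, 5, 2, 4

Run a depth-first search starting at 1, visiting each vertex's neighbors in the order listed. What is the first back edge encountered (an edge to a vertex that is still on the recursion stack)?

10→1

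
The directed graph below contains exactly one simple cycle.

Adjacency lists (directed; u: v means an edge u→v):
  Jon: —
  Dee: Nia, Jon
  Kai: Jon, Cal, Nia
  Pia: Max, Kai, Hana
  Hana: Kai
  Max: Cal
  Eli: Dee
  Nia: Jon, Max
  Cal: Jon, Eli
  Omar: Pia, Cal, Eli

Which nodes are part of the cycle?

Cal, Dee, Eli, Max, Nia

DFS with gray/black marking from Eli:
Eli gray
  Dee gray
    Nia gray
      Jon gray
      Jon black
      Max gray
        Cal gray
          Cal→Jon: Jon black — skip
          Cal→Eli: Eli is gray → back edge
Back edge closes the cycle Eli → Dee → Nia → Max → Cal → Eli; its vertices are {Cal, Dee, Eli, Max, Nia}.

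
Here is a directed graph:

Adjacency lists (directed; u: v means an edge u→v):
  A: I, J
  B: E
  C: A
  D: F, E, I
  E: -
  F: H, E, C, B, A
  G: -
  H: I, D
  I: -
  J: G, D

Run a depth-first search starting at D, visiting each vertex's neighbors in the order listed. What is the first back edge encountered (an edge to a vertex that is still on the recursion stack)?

DFS from D (visiting each vertex's neighbors in the order listed); mark gray on enter, black on exit:
D gray
  F gray
    H gray
      I gray
      I black
      H→D: D is gray → back edge
First back edge: H → D.

H->D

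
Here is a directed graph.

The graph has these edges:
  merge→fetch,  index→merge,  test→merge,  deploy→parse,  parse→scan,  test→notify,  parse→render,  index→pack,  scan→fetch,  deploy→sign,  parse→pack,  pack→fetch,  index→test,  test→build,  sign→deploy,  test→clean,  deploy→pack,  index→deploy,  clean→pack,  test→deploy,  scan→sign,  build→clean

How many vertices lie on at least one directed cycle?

A vertex is on a directed cycle iff it belongs to a strongly connected component of size ≥ 2 (or has a self-loop).
The vertices on cycles are {scan, sign, parse, deploy} — 4 in total.

4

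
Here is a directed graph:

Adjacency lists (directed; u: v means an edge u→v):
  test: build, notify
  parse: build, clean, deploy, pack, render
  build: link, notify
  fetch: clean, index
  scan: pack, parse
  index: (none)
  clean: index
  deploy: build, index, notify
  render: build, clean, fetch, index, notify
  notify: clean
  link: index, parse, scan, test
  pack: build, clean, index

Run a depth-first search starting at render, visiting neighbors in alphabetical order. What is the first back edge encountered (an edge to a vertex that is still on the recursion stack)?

parse→build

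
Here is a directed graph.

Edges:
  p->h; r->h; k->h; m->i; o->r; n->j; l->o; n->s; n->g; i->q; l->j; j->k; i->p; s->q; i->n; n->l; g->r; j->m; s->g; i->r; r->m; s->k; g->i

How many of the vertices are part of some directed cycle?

9

A vertex is on a directed cycle iff it belongs to a strongly connected component of size ≥ 2 (or has a self-loop).
The vertices on cycles are {g, i, j, l, m, n, o, r, s} — 9 in total.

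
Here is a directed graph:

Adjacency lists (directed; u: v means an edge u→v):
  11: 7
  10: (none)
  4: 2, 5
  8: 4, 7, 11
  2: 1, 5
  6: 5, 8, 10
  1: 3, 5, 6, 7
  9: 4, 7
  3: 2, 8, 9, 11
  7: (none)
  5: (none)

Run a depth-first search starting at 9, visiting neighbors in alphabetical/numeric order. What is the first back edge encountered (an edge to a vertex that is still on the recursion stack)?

3->2

DFS from 9 (visiting neighbors in alphabetical/numeric order); mark gray on enter, black on exit:
9 gray
  4 gray
    2 gray
      1 gray
        3 gray
          3→2: 2 is gray → back edge
First back edge: 3 → 2.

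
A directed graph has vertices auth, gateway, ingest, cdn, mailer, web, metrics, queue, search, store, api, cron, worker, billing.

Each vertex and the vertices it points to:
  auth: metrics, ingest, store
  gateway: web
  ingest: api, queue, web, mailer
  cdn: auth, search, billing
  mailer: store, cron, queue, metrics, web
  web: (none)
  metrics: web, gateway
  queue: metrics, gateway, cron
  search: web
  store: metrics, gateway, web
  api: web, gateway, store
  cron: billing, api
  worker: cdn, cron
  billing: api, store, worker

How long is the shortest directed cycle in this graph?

For each vertex v, BFS finds the shortest path from v back to v.
The shortest such closed walk is worker → cdn → billing → worker, length 3.

3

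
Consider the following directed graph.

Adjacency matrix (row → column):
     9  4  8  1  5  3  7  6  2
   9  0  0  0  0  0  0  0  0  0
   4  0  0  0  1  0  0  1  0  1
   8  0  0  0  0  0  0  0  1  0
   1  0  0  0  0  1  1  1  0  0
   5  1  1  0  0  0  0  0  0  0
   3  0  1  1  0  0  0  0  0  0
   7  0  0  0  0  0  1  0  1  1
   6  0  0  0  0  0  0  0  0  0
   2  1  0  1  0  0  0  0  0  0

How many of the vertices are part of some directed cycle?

A vertex is on a directed cycle iff it belongs to a strongly connected component of size ≥ 2 (or has a self-loop).
The vertices on cycles are {1, 3, 4, 5, 7} — 5 in total.

5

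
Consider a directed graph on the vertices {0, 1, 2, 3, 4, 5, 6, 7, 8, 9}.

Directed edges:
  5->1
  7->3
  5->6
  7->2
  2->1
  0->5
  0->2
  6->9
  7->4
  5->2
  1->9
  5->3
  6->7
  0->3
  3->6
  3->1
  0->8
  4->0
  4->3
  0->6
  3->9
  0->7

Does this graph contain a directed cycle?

Yes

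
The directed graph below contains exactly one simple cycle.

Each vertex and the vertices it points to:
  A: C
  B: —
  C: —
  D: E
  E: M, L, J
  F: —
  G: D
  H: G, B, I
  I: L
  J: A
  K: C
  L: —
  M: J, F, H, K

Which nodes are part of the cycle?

D, E, G, H, M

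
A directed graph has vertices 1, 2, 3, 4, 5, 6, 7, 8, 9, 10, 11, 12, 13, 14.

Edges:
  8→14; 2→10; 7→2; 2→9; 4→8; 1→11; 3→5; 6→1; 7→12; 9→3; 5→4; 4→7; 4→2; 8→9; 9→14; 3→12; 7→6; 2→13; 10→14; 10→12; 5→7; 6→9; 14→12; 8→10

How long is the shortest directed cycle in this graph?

For each vertex v, BFS finds the shortest path from v back to v.
The shortest such closed walk is 5 → 4 → 8 → 9 → 3 → 5, length 5.

5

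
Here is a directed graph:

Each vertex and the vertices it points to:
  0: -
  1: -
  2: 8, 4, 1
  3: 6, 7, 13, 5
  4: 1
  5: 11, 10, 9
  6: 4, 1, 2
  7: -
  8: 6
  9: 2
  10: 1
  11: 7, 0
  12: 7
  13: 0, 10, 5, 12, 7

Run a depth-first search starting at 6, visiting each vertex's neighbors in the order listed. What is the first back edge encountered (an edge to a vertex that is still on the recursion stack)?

DFS from 6 (visiting each vertex's neighbors in the order listed); mark gray on enter, black on exit:
6 gray
  4 gray
    1 gray
    1 black
  4 black
  6→1: 1 black — skip
  2 gray
    8 gray
      8→6: 6 is gray → back edge
First back edge: 8 → 6.

8→6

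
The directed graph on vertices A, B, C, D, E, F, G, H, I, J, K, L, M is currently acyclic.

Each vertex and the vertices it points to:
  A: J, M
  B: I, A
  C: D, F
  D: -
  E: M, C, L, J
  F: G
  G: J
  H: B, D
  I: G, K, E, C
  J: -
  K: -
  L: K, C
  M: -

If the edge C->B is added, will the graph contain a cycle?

Yes

Adding C→B creates a cycle iff B can already reach C.
Path from B: B → I → C.
So B → … → C → B is a cycle.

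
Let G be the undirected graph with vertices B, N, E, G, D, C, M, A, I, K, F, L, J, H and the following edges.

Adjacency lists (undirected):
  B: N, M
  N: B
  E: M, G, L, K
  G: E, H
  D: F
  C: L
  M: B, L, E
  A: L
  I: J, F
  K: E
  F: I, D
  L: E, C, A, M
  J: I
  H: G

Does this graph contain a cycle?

Yes

DFS, tracking each vertex's parent; an edge to a visited non-parent vertex closes a cycle.
Start from K:
visit K (parent –)
  visit E (parent K)
    visit M (parent E)
      visit B (parent M)
        visit N (parent B)
          N–B: parent, skip
        B–M: parent, skip
      visit L (parent M)
        L–E: E visited and ≠ parent → cycle
Cycle: E – M – L – E.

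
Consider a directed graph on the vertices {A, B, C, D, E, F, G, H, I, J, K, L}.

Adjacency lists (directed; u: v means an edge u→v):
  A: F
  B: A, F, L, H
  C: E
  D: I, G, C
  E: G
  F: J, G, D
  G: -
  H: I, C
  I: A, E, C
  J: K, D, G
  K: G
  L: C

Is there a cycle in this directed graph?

Yes

DFS with white/gray/black marking, starting from D:
D gray
  I gray
    A gray
      F gray
        J gray
          K gray
            G gray
            G black
          K black
          J→D: D is gray → back edge
Back edge found, so a cycle exists: D → I → A → F → J → D.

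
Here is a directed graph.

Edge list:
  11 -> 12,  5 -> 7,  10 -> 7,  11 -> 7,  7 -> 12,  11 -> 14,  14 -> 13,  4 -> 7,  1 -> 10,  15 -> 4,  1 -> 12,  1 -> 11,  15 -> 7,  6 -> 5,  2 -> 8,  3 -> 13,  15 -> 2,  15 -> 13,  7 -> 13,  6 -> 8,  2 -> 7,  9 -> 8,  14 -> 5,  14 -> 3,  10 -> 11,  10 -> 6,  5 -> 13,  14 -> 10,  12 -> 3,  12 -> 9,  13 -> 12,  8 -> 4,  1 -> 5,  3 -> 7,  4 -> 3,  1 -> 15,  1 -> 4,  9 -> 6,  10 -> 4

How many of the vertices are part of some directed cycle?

12

A vertex is on a directed cycle iff it belongs to a strongly connected component of size ≥ 2 (or has a self-loop).
The vertices on cycles are {3, 4, 5, 6, 7, 8, 9, 10, 11, 12, 13, 14} — 12 in total.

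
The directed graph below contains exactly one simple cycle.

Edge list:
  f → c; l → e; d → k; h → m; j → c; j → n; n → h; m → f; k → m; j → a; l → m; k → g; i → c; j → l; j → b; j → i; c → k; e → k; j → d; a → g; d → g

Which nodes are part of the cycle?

DFS with gray/black marking from m:
m gray
  f gray
    c gray
      k gray
        g gray
        g black
        k→m: m is gray → back edge
Back edge closes the cycle m → f → c → k → m; its vertices are {c, f, k, m}.

c, f, k, m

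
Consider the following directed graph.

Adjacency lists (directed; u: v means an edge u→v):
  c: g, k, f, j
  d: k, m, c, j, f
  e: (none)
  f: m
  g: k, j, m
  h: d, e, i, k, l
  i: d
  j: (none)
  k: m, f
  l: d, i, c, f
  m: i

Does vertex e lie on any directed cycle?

No

e lies on a cycle iff there is a path from e back to itself.
Exploring from e, it never reaches itself; equivalently, its strongly connected component is a singleton.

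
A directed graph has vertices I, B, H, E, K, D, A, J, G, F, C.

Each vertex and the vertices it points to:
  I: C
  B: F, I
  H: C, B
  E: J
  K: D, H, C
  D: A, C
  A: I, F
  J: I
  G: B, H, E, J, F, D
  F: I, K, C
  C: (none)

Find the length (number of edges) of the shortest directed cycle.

4

For each vertex v, BFS finds the shortest path from v back to v.
The shortest such closed walk is D → A → F → K → D, length 4.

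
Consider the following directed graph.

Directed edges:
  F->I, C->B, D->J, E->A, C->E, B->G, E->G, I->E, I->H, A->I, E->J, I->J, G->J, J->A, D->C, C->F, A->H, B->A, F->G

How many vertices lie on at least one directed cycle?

5

A vertex is on a directed cycle iff it belongs to a strongly connected component of size ≥ 2 (or has a self-loop).
The vertices on cycles are {A, E, G, I, J} — 5 in total.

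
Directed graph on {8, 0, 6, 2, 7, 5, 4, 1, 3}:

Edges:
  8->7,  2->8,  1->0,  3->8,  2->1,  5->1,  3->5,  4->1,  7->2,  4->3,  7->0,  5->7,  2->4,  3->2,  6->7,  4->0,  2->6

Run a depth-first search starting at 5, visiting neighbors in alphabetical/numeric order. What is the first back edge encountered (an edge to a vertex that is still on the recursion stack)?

3->2

DFS from 5 (visiting neighbors in alphabetical/numeric order); mark gray on enter, black on exit:
5 gray
  1 gray
    0 gray
    0 black
  1 black
  7 gray
    7→0: 0 black — skip
    2 gray
      2→1: 1 black — skip
      4 gray
        4→0: 0 black — skip
        4→1: 1 black — skip
        3 gray
          3→2: 2 is gray → back edge
First back edge: 3 → 2.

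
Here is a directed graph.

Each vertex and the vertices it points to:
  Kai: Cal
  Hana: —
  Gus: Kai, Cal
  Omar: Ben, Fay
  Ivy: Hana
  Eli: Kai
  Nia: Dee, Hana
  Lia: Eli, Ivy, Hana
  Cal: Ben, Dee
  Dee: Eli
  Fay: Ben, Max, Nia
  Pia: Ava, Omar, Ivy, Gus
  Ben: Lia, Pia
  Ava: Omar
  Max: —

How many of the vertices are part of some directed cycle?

A vertex is on a directed cycle iff it belongs to a strongly connected component of size ≥ 2 (or has a self-loop).
The vertices on cycles are {Ava, Ben, Cal, Dee, Eli, Fay, Gus, Kai, Lia, Nia, Pia, Omar} — 12 in total.

12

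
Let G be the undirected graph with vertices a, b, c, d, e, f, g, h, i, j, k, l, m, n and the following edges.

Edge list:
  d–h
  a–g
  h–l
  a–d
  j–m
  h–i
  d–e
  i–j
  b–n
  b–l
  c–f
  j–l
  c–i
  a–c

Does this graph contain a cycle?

DFS, tracking each vertex's parent; an edge to a visited non-parent vertex closes a cycle.
Start from j:
visit j (parent –)
  visit i (parent j)
    visit h (parent i)
      visit l (parent h)
        l–j: j visited and ≠ parent → cycle
Cycle: j – i – h – l – j.

Yes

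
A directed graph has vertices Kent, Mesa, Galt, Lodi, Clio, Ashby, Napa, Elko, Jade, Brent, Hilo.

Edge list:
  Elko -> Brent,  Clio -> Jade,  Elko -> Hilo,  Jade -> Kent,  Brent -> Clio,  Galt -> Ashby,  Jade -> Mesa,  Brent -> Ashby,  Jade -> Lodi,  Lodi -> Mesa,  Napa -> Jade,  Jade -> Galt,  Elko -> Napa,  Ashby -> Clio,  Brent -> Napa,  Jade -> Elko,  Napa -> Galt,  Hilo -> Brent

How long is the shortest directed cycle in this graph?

3

For each vertex v, BFS finds the shortest path from v back to v.
The shortest such closed walk is Jade → Elko → Napa → Jade, length 3.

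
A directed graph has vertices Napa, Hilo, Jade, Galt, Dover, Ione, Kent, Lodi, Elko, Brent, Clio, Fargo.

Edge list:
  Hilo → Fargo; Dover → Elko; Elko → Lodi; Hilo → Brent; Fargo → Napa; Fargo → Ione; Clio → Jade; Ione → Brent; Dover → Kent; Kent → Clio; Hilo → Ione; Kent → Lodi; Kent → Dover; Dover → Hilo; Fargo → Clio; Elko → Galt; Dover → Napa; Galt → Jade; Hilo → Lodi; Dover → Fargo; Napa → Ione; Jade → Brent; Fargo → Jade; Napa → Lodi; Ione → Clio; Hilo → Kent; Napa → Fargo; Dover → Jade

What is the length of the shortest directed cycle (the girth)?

2

For each vertex v, BFS finds the shortest path from v back to v.
The shortest such closed walk is Dover → Kent → Dover, length 2.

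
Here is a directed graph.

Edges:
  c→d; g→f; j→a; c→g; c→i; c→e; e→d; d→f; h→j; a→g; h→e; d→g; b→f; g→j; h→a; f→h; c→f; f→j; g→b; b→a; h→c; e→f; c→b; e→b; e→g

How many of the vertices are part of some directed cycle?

A vertex is on a directed cycle iff it belongs to a strongly connected component of size ≥ 2 (or has a self-loop).
The vertices on cycles are {a, b, c, d, e, f, g, h, j} — 9 in total.

9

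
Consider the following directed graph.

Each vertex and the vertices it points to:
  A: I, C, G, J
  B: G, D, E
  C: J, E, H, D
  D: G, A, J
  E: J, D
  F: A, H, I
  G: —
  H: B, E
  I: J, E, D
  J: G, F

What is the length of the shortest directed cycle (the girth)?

For each vertex v, BFS finds the shortest path from v back to v.
The shortest such closed walk is F → I → J → F, length 3.

3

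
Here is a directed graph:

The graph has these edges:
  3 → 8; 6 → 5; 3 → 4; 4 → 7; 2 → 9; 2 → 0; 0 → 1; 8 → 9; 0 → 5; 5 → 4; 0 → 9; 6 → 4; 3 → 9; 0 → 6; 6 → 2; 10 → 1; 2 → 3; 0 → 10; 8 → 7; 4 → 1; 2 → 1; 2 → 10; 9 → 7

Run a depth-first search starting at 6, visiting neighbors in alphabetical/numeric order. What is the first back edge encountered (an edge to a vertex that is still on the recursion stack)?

DFS from 6 (visiting neighbors in alphabetical/numeric order); mark gray on enter, black on exit:
6 gray
  2 gray
    0 gray
      1 gray
      1 black
      5 gray
        4 gray
          4→1: 1 black — skip
          7 gray
          7 black
        4 black
      5 black
      0→6: 6 is gray → back edge
First back edge: 0 → 6.

0→6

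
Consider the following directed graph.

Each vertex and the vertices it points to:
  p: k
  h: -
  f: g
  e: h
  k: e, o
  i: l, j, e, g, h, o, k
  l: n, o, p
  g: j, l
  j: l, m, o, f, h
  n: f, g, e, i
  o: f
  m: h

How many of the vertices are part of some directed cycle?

9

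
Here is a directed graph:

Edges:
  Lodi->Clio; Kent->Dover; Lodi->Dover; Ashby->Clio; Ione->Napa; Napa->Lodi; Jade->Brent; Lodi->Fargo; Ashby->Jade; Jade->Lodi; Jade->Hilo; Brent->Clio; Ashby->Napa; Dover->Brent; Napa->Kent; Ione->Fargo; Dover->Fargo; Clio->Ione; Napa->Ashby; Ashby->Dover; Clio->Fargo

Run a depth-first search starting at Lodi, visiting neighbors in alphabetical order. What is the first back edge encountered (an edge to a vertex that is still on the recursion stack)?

DFS from Lodi (visiting neighbors in alphabetical order); mark gray on enter, black on exit:
Lodi gray
  Clio gray
    Fargo gray
    Fargo black
    Ione gray
      Ione→Fargo: Fargo black — skip
      Napa gray
        Ashby gray
          Ashby→Clio: Clio is gray → back edge
First back edge: Ashby → Clio.

Ashby->Clio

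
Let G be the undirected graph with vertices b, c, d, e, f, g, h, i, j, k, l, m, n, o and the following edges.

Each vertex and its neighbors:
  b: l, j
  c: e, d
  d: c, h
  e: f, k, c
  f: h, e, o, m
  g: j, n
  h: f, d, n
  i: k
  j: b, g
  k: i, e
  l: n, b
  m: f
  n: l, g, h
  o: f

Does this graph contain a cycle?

DFS, tracking each vertex's parent; an edge to a visited non-parent vertex closes a cycle.
Start from n:
visit n (parent –)
  visit l (parent n)
    l–n: parent, skip
    visit b (parent l)
      b–l: parent, skip
      visit j (parent b)
        j–b: parent, skip
        visit g (parent j)
          g–j: parent, skip
          g–n: n visited and ≠ parent → cycle
Cycle: n – l – b – j – g – n.

Yes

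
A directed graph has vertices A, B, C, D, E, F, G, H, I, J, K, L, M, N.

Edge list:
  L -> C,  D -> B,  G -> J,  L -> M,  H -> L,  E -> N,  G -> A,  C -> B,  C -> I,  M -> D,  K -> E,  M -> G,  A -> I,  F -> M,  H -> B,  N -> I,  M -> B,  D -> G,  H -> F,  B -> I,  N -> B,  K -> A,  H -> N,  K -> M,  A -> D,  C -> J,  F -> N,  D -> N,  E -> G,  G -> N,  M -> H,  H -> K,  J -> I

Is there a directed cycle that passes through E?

No

E lies on a cycle iff there is a path from E back to itself.
Exploring from E, it never reaches itself; equivalently, its strongly connected component is a singleton.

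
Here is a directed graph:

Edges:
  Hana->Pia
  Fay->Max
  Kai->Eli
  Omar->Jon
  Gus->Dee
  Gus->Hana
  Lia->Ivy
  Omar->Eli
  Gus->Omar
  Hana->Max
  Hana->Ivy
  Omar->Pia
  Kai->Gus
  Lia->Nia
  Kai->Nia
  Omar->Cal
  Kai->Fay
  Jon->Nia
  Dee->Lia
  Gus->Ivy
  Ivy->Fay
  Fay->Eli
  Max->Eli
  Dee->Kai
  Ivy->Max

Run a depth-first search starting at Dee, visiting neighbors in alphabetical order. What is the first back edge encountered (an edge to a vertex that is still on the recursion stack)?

Gus→Dee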